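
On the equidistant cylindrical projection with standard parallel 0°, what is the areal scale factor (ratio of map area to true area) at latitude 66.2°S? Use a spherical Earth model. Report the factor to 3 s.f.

2.48

In the plate carrée (x = Rλ, y = Rφ), meridians are true-scale (h = 1) and parallels are stretched by k = sec φ.
Areal scale = h·k = 1 × sec φ; at 66.2°, h = 1.000, k = 2.478, so h·k = 2.478.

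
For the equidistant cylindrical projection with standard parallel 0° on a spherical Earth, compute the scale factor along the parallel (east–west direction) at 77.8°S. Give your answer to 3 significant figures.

4.73

In the plate carrée (x = Rλ, y = Rφ), meridians are true-scale (h = 1) and parallels are stretched by k = sec φ.
k = 1/cos 77.8° = 1/0.2113 = 4.732.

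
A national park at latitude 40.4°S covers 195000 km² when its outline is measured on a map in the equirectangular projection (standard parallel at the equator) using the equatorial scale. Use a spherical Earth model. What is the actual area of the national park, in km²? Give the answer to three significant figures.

148000 km²

In the plate carrée (x = Rλ, y = Rφ), meridians are true-scale (h = 1) and parallels are stretched by k = sec φ.
Areal scale = h·k = 1 × sec φ; at 40.4°, h = 1.000, k = 1.313, so h·k = 1.313.
True area = apparent / (areal scale) = 195000 / 1.313 ≈ 148000 km².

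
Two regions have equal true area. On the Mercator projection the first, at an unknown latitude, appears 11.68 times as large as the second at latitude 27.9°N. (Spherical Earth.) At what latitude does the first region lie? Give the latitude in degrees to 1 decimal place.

For equal true areas on Mercator, apparent areas scale as sec²φ, so the ratio is cos²φ₂ / cos²φ₁.
cos²φ₂ / cos²φ₁ = 11.68  ⇒  cos φ₁ = cos 27.9° / √11.68 = 0.8838/3.418 = 0.2586.
φ₁ = arccos(0.2586) ≈ 75.0°.

75.0°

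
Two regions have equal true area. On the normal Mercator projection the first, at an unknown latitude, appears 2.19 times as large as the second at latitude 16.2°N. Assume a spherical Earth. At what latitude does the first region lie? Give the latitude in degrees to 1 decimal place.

49.5°

Mercator areal scale is sec²φ, so apparent-area ratio = sec²φ₁ / sec²φ₂ = cos²φ₂ / cos²φ₁.
cos²φ₂ / cos²φ₁ = 2.19  ⇒  cos φ₁ = cos 16.2° / √2.19 = 0.9603/1.480 = 0.6489.
φ₁ = arccos(0.6489) ≈ 49.5°.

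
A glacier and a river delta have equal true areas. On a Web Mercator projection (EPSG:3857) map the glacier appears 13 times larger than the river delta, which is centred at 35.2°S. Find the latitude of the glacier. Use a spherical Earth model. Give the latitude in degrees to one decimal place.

76.9°

Mercator areal scale is sec²φ, so apparent-area ratio = sec²φ₁ / sec²φ₂ = cos²φ₂ / cos²φ₁.
cos²φ₂ / cos²φ₁ = 13  ⇒  cos φ₁ = cos 35.2° / √13 = 0.8171/3.606 = 0.2266.
φ₁ = arccos(0.2266) ≈ 76.9°.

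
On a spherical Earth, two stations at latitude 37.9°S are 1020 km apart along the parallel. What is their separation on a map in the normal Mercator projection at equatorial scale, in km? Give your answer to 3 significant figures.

Mercator is conformal, so the point scale is isotropic: h = k = sec φ = 1/cos φ.
Along the parallel, k = sec 37.9° = 1/0.7891 = 1.267.
Map distance = 1020 × 1.267 ≈ 1290 km.

1290 km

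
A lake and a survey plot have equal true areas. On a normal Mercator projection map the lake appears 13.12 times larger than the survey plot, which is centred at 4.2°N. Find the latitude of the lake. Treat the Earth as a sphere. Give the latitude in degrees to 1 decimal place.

For equal true areas on Mercator, apparent areas scale as sec²φ, so the ratio is cos²φ₂ / cos²φ₁.
cos²φ₂ / cos²φ₁ = 13.12  ⇒  cos φ₁ = cos 4.2° / √13.12 = 0.9973/3.622 = 0.2753.
φ₁ = arccos(0.2753) ≈ 74.0°.

74.0°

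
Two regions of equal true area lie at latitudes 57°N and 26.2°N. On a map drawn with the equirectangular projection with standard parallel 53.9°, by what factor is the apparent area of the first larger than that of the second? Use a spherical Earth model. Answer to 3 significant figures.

In the equirectangular projection with standard parallel φ₀ = 53.9° (x = Rλ cos φ₀, y = Rφ), meridians are true-scale (h = 1) and the parallel scale is k = cos φ₀ / cos φ.
Areal scale at 57°: h·k = 1.000 × 1.082 = 1.082.
Areal scale at 26.2°: h·k = 1.000 × 0.6567 = 0.6567.
Ratio = 1.082/0.6567 ≈ 1.65.

1.65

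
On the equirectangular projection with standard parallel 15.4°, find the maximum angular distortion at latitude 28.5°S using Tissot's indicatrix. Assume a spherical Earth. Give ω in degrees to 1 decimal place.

The equidistant cylindrical projection with φ₀ = 15.4° has h = 1 (meridians true) and k = cos φ₀ / cos φ along parallels.
At 28.5°: h = 1.000, k = 1.097; principal scales a = 1.097, b = 1.000.
sin(ω/2) = (a − b)/(a + b) = 0.09704/2.097 = 0.04627, so ω = 2 arcsin(0.04627) ≈ 5.3°.

5.3°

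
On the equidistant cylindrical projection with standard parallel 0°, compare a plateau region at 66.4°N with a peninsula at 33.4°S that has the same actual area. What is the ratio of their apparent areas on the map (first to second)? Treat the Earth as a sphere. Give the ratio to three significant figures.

For the equirectangular projection with φ₀ = 0 (plate carrée), h = 1 along meridians and k = sec φ along parallels.
Areal scale at 66.4°: h·k = 1.000 × 2.498 = 2.498.
Areal scale at 33.4°: h·k = 1.000 × 1.198 = 1.198.
Ratio = 2.498/1.198 ≈ 2.09.

2.09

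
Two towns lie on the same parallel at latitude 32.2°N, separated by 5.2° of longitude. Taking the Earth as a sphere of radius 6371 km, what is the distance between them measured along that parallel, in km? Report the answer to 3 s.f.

Arc length along a parallel = R cos φ · Δλ (with Δλ in radians).
= 6371 × cos 32.2° × (5.2° × π/180) = 6371 × 0.8462 × 0.09076 ≈ 489 km.

489 km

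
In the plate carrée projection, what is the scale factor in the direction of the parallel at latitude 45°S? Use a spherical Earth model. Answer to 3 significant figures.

1.41

In the plate carrée (x = Rλ, y = Rφ), meridians are true-scale (h = 1) and parallels are stretched by k = sec φ.
k = 1/cos 45° = 1/0.7071 = 1.414.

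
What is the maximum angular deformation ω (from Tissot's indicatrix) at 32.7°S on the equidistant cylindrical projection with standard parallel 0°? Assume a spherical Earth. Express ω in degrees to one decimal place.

Plate carrée maps x = Rλ, y = Rφ. The meridian scale is h = 1 and the parallel scale is k = 1/cos φ = sec φ.
At 32.7°: h = 1.000, k = 1.188; principal scales a = 1.188, b = 1.000.
sin(ω/2) = (a − b)/(a + b) = 0.1883/2.188 = 0.08606, so ω = 2 arcsin(0.08606) ≈ 9.9°.

9.9°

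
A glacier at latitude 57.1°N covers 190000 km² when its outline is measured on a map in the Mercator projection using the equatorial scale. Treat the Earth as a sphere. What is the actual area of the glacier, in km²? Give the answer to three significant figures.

56100 km²

Mercator is conformal, so the point scale is isotropic: h = k = sec φ = 1/cos φ.
Areal scale = k² = sec²φ = 1/cos²(57.1°) = 1/0.5432² = 3.389.
True area = apparent / (areal scale) = 190000 / 3.389 ≈ 56100 km².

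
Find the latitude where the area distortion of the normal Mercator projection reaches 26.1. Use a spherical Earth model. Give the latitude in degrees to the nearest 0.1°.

Mercator areal scale is sec²φ.
sec²φ = 26.1  ⇒  cos²φ = 0.03831  ⇒  cos φ = 0.1957.
φ = arccos(0.1957) ≈ 78.7°.

78.7°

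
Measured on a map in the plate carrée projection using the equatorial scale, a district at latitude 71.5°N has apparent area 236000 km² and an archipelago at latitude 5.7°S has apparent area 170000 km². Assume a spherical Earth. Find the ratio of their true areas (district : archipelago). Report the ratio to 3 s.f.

Plate carrée has h = 1 and k = sec φ, giving areal scale sec φ; true area = (apparent area) · cos φ.
True area of district: 236000 × cos(71.5°) = 236000 × 0.3173 = 74880 km².
True area of archipelago: 170000 × cos(5.7°) = 170000 × 0.9951 = 169200 km².
Ratio = 74880 / 169200 ≈ 0.443.

0.443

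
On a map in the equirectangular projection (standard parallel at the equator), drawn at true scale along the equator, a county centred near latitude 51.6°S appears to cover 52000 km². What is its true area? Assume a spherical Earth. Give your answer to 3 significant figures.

32300 km²

In the plate carrée (x = Rλ, y = Rφ), meridians are true-scale (h = 1) and parallels are stretched by k = sec φ.
Areal scale = h·k = 1 × sec φ; at 51.6°, h = 1.000, k = 1.610, so h·k = 1.610.
True area = apparent / (areal scale) = 52000 / 1.610 ≈ 32300 km².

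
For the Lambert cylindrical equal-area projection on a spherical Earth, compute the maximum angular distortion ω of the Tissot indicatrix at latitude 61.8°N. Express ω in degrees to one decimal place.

The Lambert cylindrical equal-area projection is the cylindrical equal-area projection with its standard parallel at the equator (φ₀ = 0). Cylindrical equal-area (φ₀ = 0°): h = cos φ / cos 0° along meridians, k = cos 0° / cos φ along parallels; h·k = 1.
At 61.8°: h = 0.4726, k = 2.116; principal scales a = 2.116, b = 0.4726.
sin(ω/2) = (a − b)/(a + b) = 1.644/2.589 = 0.6349, so ω = 2 arcsin(0.6349) ≈ 78.8°.

78.8°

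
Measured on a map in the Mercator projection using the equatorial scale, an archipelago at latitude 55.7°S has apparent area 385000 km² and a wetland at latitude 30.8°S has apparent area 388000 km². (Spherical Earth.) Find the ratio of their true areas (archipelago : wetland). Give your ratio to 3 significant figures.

On Mercator the areal scale is sec²φ, so true area = apparent × cos²φ.
True area of archipelago: 385000 × cos²(55.7°) = 385000 × 0.3176 = 122300 km².
True area of wetland: 388000 × cos²(30.8°) = 388000 × 0.7378 = 286300 km².
Ratio = 122300 / 286300 ≈ 0.427.

0.427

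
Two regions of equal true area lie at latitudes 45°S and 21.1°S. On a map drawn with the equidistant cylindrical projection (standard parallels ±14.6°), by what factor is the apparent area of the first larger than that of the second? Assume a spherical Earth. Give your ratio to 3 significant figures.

The equidistant cylindrical projection with φ₀ = 14.6° has h = 1 (meridians true) and k = cos φ₀ / cos φ along parallels.
Areal scale at 45°: h·k = 1.000 × 1.369 = 1.369.
Areal scale at 21.1°: h·k = 1.000 × 1.037 = 1.037.
Ratio = 1.369/1.037 ≈ 1.32.

1.32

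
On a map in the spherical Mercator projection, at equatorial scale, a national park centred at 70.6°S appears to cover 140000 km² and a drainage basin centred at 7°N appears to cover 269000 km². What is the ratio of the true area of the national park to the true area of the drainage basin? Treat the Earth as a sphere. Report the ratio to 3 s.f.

0.0583

Mercator's areal exaggeration is sec²φ; hence true area = (apparent area) · cos²φ.
True area of national park: 140000 × cos²(70.6°) = 140000 × 0.1103 = 15450 km².
True area of drainage basin: 269000 × cos²(7°) = 269000 × 0.9851 = 265000 km².
Ratio = 15450 / 265000 ≈ 0.0583.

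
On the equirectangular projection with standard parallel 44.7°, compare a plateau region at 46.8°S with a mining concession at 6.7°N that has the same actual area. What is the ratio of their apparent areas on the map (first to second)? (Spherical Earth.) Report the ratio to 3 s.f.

With standard parallel φ₀ = 44.7°, the equirectangular projection gives x = Rλ cos φ₀, y = Rφ, so h = 1 and k = cos 44.7° / cos φ.
Areal scale at 46.8°: h·k = 1.000 × 1.038 = 1.038.
Areal scale at 6.7°: h·k = 1.000 × 0.7157 = 0.7157.
Ratio = 1.038/0.7157 ≈ 1.45.

1.45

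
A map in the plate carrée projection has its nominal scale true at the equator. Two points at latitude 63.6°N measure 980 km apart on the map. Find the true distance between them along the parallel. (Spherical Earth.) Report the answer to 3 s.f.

436 km

For the equirectangular projection with φ₀ = 0 (plate carrée), h = 1 along meridians and k = sec φ along parallels.
Along the parallel at 63.6°, map distances are exaggerated by k = sec 63.6° = 2.249.
True distance = 980 / 2.249 = 980 × cos 63.6° ≈ 436 km.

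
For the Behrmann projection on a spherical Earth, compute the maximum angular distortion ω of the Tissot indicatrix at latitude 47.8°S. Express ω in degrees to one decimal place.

28.8°

Behrmann is a cylindrical equal-area projection with standard parallels at ±30°. For cylindrical equal-area with standard parallel φ₀, h = cos φ / cos φ₀ and k = cos φ₀ / cos φ, so h·k = 1.
At 47.8°: h = 0.7756, k = 1.289; principal scales a = 1.289, b = 0.7756.
sin(ω/2) = (a − b)/(a + b) = 0.5136/2.065 = 0.2487, so ω = 2 arcsin(0.2487) ≈ 28.8°.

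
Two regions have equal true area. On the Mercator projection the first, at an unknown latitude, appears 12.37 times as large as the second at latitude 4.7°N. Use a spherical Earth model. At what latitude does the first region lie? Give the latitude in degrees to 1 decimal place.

For equal true areas on Mercator, apparent areas scale as sec²φ, so the ratio is cos²φ₂ / cos²φ₁.
cos²φ₂ / cos²φ₁ = 12.37  ⇒  cos φ₁ = cos 4.7° / √12.37 = 0.9966/3.517 = 0.2834.
φ₁ = arccos(0.2834) ≈ 73.5°.

73.5°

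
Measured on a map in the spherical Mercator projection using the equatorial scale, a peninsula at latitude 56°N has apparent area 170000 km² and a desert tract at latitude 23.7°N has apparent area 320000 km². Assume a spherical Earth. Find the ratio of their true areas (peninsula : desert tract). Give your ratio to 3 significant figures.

Mercator's areal exaggeration is sec²φ; hence true area = (apparent area) · cos²φ.
True area of peninsula: 170000 × cos²(56°) = 170000 × 0.3127 = 53160 km².
True area of desert tract: 320000 × cos²(23.7°) = 320000 × 0.8384 = 268300 km².
Ratio = 53160 / 268300 ≈ 0.198.

0.198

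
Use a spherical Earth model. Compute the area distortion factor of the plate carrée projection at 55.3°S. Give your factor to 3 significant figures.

1.76

For the equirectangular projection with φ₀ = 0 (plate carrée), h = 1 along meridians and k = sec φ along parallels.
Areal scale = h·k = 1 × sec φ; at 55.3°, h = 1.000, k = 1.757, so h·k = 1.757.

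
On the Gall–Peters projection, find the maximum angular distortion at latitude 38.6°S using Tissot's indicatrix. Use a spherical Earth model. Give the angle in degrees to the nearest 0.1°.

11.4°

Gall–Peters is a cylindrical equal-area projection with standard parallels at ±45°. For cylindrical equal-area with standard parallel φ₀, h = cos φ / cos φ₀ and k = cos φ₀ / cos φ, so h·k = 1.
At 38.6°: h = 1.105, k = 0.9048; principal scales a = 1.105, b = 0.9048.
sin(ω/2) = (a − b)/(a + b) = 0.2005/2.010 = 0.09973, so ω = 2 arcsin(0.09973) ≈ 11.4°.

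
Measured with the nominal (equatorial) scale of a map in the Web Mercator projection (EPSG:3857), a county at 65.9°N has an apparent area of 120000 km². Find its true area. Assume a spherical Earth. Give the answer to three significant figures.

20000 km²

For Mercator, h = k = sec φ (a conformal cylindrical projection has a single point scale, 1/cos φ).
Areal scale = k² = sec²φ = 1/cos²(65.9°) = 1/0.4083² = 5.998.
True area = apparent / (areal scale) = 120000 / 5.998 ≈ 20000 km².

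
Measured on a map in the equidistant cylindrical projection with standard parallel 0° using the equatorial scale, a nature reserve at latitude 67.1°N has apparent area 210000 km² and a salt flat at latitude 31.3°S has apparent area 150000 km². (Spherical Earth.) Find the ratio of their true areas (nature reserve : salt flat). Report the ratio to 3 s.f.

0.638

On the plate carrée, areal scale = h·k = 1 × sec φ, so true area = apparent × cos φ.
True area of nature reserve: 210000 × cos(67.1°) = 210000 × 0.3891 = 81720 km².
True area of salt flat: 150000 × cos(31.3°) = 150000 × 0.8545 = 128200 km².
Ratio = 81720 / 128200 ≈ 0.638.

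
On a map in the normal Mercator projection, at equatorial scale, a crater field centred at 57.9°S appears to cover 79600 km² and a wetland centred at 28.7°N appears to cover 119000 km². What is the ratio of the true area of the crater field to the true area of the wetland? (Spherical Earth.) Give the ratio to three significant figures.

0.246

Since Mercator area scale is 1/cos²φ, the true area equals the apparent area multiplied by cos²φ.
True area of crater field: 79600 × cos²(57.9°) = 79600 × 0.2824 = 22480 km².
True area of wetland: 119000 × cos²(28.7°) = 119000 × 0.7694 = 91560 km².
Ratio = 22480 / 91560 ≈ 0.246.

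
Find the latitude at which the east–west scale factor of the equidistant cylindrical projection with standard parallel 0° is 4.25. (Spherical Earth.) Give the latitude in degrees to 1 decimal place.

76.4°

Plate carrée: h = 1, k = sec φ along parallels.
sec φ = 4.25  ⇒  cos φ = 0.2353  ⇒  φ ≈ 76.4°.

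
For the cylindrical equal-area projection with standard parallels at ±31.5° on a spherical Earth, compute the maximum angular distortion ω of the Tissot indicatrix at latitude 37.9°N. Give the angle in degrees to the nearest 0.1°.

8.9°

Cylindrical equal-area (φ₀ = 31.5°): h = cos φ / cos 31.5° along meridians, k = cos 31.5° / cos φ along parallels; h·k = 1.
At 37.9°: h = 0.9255, k = 1.081; principal scales a = 1.081, b = 0.9255.
sin(ω/2) = (a − b)/(a + b) = 0.1551/2.006 = 0.07731, so ω = 2 arcsin(0.07731) ≈ 8.9°.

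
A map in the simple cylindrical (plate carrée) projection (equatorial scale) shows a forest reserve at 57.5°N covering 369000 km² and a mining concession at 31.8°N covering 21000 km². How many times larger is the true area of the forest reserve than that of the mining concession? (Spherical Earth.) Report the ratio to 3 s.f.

11.1

On the plate carrée, areal scale = h·k = 1 × sec φ, so true area = apparent × cos φ.
True area of forest reserve: 369000 × cos(57.5°) = 369000 × 0.5373 = 198300 km².
True area of mining concession: 21000 × cos(31.8°) = 21000 × 0.8499 = 17850 km².
Ratio = 198300 / 17850 ≈ 11.1.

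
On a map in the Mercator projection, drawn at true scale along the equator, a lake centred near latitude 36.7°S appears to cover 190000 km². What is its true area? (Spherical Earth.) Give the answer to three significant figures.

For Mercator, h = k = sec φ (a conformal cylindrical projection has a single point scale, 1/cos φ).
Areal scale = k² = sec²φ = 1/cos²(36.7°) = 1/0.8018² = 1.556.
True area = apparent / (areal scale) = 190000 / 1.556 ≈ 122000 km².

122000 km²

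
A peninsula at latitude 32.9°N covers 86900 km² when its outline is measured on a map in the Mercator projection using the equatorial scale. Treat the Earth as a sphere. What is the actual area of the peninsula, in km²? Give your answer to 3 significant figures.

61300 km²

For Mercator, h = k = sec φ (a conformal cylindrical projection has a single point scale, 1/cos φ).
Areal scale = k² = sec²φ = 1/cos²(32.9°) = 1/0.8396² = 1.419.
True area = apparent / (areal scale) = 86900 / 1.419 ≈ 61300 km².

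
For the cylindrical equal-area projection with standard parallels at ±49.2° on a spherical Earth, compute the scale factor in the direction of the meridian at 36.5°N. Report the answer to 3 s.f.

Cylindrical equal-area (φ₀ = 49.2°): h = cos φ / cos 49.2° along meridians, k = cos 49.2° / cos φ along parallels; h·k = 1.
h = cos 36.5° / cos 49.2° = 0.8039/0.6534 = 1.230.

1.23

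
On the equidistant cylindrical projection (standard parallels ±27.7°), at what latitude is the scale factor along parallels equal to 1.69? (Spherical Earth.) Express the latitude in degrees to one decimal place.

The equidistant cylindrical projection with φ₀ = 27.7° has h = 1 (meridians true) and k = cos φ₀ / cos φ along parallels.
k = cos φ₀ / cos φ = 1.69  ⇒  cos φ = cos 27.7° / 1.69 = 0.5239.
φ = arccos(0.5239) ≈ 58.4°.

58.4°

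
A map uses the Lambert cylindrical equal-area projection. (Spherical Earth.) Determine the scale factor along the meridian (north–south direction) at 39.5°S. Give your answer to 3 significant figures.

The Lambert cylindrical equal-area projection is the cylindrical equal-area projection with its standard parallel at the equator (φ₀ = 0). For cylindrical equal-area with standard parallel φ₀, h = cos φ / cos φ₀ and k = cos φ₀ / cos φ, so h·k = 1.
h = cos 39.5° / cos 0° = 0.7716/1.000 = 0.7716.

0.772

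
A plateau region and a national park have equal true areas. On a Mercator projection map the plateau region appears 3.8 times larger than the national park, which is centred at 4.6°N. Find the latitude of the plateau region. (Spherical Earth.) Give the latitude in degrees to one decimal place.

For equal true areas on Mercator, apparent areas scale as sec²φ, so the ratio is cos²φ₂ / cos²φ₁.
cos²φ₂ / cos²φ₁ = 3.8  ⇒  cos φ₁ = cos 4.6° / √3.8 = 0.9968/1.949 = 0.5113.
φ₁ = arccos(0.5113) ≈ 59.2°.

59.2°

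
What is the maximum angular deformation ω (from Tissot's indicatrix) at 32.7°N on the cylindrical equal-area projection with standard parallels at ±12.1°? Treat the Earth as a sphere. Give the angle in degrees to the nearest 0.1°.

17.1°

For cylindrical equal-area with standard parallel φ₀, h = cos φ / cos φ₀ and k = cos φ₀ / cos φ, so h·k = 1.
At 32.7°: h = 0.8606, k = 1.162; principal scales a = 1.162, b = 0.8606.
sin(ω/2) = (a − b)/(a + b) = 0.3013/2.023 = 0.1490, so ω = 2 arcsin(0.1490) ≈ 17.1°.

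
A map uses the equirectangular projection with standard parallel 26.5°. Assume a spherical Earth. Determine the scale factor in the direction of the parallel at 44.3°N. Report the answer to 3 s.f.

1.25

With standard parallel φ₀ = 26.5°, the equirectangular projection gives x = Rλ cos φ₀, y = Rφ, so h = 1 and k = cos 26.5° / cos φ.
k = cos 26.5° / cos 44.3° = 0.8949/0.7157 = 1.250.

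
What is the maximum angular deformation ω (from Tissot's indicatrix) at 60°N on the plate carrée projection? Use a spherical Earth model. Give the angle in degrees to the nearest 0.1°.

For the equirectangular projection with φ₀ = 0 (plate carrée), h = 1 along meridians and k = sec φ along parallels.
At 60°: h = 1.000, k = 2.000; principal scales a = 2.000, b = 1.000.
sin(ω/2) = (a − b)/(a + b) = 1.0000/3.000 = 0.3333, so ω = 2 arcsin(0.3333) ≈ 38.9°.

38.9°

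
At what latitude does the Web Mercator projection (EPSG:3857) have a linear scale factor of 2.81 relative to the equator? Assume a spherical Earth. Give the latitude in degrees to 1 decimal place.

69.2°

Mercator scale is k = sec φ = 1/cos φ.
1/cos φ = 2.81  ⇒  cos φ = 0.3559  ⇒  φ = arccos(0.3559) ≈ 69.2°.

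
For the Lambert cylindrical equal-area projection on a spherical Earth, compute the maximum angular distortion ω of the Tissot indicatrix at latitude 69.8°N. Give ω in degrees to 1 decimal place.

103.8°

The Lambert cylindrical equal-area projection is the cylindrical equal-area projection with its standard parallel at the equator (φ₀ = 0). Cylindrical equal-area (φ₀ = 0°): h = cos φ / cos 0° along meridians, k = cos 0° / cos φ along parallels; h·k = 1.
At 69.8°: h = 0.3453, k = 2.896; principal scales a = 2.896, b = 0.3453.
sin(ω/2) = (a − b)/(a + b) = 2.551/3.241 = 0.7869, so ω = 2 arcsin(0.7869) ≈ 103.8°.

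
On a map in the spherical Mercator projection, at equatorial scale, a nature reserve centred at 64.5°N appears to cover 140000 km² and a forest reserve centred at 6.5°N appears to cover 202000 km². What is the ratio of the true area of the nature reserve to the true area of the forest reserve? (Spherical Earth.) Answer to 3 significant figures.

Since Mercator area scale is 1/cos²φ, the true area equals the apparent area multiplied by cos²φ.
True area of nature reserve: 140000 × cos²(64.5°) = 140000 × 0.1853 = 25950 km².
True area of forest reserve: 202000 × cos²(6.5°) = 202000 × 0.9872 = 199400 km².
Ratio = 25950 / 199400 ≈ 0.130.

0.130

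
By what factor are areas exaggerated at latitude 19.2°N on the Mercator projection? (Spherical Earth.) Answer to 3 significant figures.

The Mercator projection is conformal; its linear scale factor is the same in every direction and equals sec φ = 1/cos φ.
Areal scale = k² = sec²φ = 1/cos²(19.2°) = 1/0.9444² = 1.121.

1.12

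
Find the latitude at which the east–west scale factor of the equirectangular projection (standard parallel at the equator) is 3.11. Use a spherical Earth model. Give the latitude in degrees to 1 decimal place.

Plate carrée: h = 1, k = sec φ along parallels.
sec φ = 3.11  ⇒  cos φ = 0.3215  ⇒  φ ≈ 71.2°.

71.2°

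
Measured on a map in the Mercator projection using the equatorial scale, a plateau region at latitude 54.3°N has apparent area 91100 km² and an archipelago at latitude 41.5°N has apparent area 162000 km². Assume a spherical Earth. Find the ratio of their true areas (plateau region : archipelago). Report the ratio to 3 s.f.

0.341

Mercator's areal exaggeration is sec²φ; hence true area = (apparent area) · cos²φ.
True area of plateau region: 91100 × cos²(54.3°) = 91100 × 0.3405 = 31020 km².
True area of archipelago: 162000 × cos²(41.5°) = 162000 × 0.5609 = 90870 km².
Ratio = 31020 / 90870 ≈ 0.341.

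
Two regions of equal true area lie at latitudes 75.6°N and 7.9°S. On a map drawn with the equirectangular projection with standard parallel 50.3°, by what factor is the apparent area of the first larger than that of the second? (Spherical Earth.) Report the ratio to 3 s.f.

With standard parallel φ₀ = 50.3°, the equirectangular projection gives x = Rλ cos φ₀, y = Rφ, so h = 1 and k = cos 50.3° / cos φ.
Areal scale at 75.6°: h·k = 1.000 × 2.569 = 2.569.
Areal scale at 7.9°: h·k = 1.000 × 0.6449 = 0.6449.
Ratio = 2.569/0.6449 ≈ 3.98.

3.98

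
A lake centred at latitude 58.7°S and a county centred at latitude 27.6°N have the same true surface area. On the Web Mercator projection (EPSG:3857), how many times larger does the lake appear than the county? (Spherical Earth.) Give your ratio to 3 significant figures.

2.91

Mercator areal scale is sec²φ.
At 58.7°: sec²(58.7°) = 1/0.5195² = 3.705.
At 27.6°: sec²(27.6°) = 1/0.8862² = 1.273.
Ratio = 3.705/1.273 = cos²(27.6°)/cos²(58.7°) ≈ 2.91.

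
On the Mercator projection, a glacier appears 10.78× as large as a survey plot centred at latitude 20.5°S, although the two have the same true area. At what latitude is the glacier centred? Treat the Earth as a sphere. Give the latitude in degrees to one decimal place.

73.4°

For equal true areas on Mercator, apparent areas scale as sec²φ, so the ratio is cos²φ₂ / cos²φ₁.
cos²φ₂ / cos²φ₁ = 10.78  ⇒  cos φ₁ = cos 20.5° / √10.78 = 0.9367/3.283 = 0.2853.
φ₁ = arccos(0.2853) ≈ 73.4°.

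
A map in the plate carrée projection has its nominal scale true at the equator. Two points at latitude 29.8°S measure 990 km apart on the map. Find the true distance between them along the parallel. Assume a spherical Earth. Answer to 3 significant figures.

859 km

For the equirectangular projection with φ₀ = 0 (plate carrée), h = 1 along meridians and k = sec φ along parallels.
Along the parallel at 29.8°, map distances are exaggerated by k = sec 29.8° = 1.152.
True distance = 990 / 1.152 = 990 × cos 29.8° ≈ 859 km.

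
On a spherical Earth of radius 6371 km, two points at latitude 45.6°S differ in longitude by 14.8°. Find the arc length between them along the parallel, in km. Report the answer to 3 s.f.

Arc length along a parallel = R cos φ · Δλ (with Δλ in radians).
= 6371 × cos 45.6° × (14.8° × π/180) = 6371 × 0.6997 × 0.2583 ≈ 1150 km.

1150 km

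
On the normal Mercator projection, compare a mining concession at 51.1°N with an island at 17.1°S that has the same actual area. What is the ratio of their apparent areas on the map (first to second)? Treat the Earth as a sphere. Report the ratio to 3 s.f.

Mercator areal scale is sec²φ.
At 51.1°: sec²(51.1°) = 1/0.6280² = 2.536.
At 17.1°: sec²(17.1°) = 1/0.9558² = 1.095.
Ratio = 2.536/1.095 = cos²(17.1°)/cos²(51.1°) ≈ 2.32.

2.32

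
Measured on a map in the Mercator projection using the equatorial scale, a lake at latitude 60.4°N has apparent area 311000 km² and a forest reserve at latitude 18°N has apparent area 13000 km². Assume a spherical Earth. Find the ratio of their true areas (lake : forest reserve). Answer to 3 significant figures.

Since Mercator area scale is 1/cos²φ, the true area equals the apparent area multiplied by cos²φ.
True area of lake: 311000 × cos²(60.4°) = 311000 × 0.2440 = 75880 km².
True area of forest reserve: 13000 × cos²(18°) = 13000 × 0.9045 = 11760 km².
Ratio = 75880 / 11760 ≈ 6.45.

6.45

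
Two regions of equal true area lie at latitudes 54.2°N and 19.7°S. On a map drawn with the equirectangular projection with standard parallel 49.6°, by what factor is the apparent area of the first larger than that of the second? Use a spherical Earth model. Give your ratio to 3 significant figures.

The equidistant cylindrical projection with φ₀ = 49.6° has h = 1 (meridians true) and k = cos φ₀ / cos φ along parallels.
Areal scale at 54.2°: h·k = 1.000 × 1.108 = 1.108.
Areal scale at 19.7°: h·k = 1.000 × 0.6884 = 0.6884.
Ratio = 1.108/0.6884 ≈ 1.61.

1.61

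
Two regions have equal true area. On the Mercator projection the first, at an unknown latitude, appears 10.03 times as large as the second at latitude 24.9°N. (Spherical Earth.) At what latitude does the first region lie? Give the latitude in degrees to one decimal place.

On Mercator, (apparent₁)/(apparent₂) = sec²φ₁ / sec²φ₂ when true areas are equal.
cos²φ₂ / cos²φ₁ = 10.03  ⇒  cos φ₁ = cos 24.9° / √10.03 = 0.9070/3.167 = 0.2864.
φ₁ = arccos(0.2864) ≈ 73.4°.

73.4°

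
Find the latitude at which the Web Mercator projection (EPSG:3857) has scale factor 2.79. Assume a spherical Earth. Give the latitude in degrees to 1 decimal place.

Mercator scale is k = sec φ = 1/cos φ.
1/cos φ = 2.79  ⇒  cos φ = 0.3584  ⇒  φ = arccos(0.3584) ≈ 69.0°.

69.0°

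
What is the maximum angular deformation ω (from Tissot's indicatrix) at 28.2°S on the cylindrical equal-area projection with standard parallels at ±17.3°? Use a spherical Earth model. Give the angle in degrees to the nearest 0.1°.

Cylindrical equal-area (φ₀ = 17.3°): h = cos φ / cos 17.3° along meridians, k = cos 17.3° / cos φ along parallels; h·k = 1.
At 28.2°: h = 0.9231, k = 1.083; principal scales a = 1.083, b = 0.9231.
sin(ω/2) = (a − b)/(a + b) = 0.1603/2.006 = 0.07989, so ω = 2 arcsin(0.07989) ≈ 9.2°.

9.2°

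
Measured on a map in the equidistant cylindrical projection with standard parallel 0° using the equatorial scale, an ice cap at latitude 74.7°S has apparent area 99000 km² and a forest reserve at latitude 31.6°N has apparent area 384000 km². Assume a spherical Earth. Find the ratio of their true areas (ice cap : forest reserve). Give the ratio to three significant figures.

0.0799

On the plate carrée, areal scale = h·k = 1 × sec φ, so true area = apparent × cos φ.
True area of ice cap: 99000 × cos(74.7°) = 99000 × 0.2639 = 26120 km².
True area of forest reserve: 384000 × cos(31.6°) = 384000 × 0.8517 = 327100 km².
Ratio = 26120 / 327100 ≈ 0.0799.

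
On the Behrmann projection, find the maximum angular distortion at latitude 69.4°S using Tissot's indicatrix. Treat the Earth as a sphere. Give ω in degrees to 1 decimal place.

The Behrmann projection is cylindrical equal-area with φ₀ = 30°. Cylindrical equal-area (φ₀ = 30°): h = cos φ / cos 30° along meridians, k = cos 30° / cos φ along parallels; h·k = 1.
At 69.4°: h = 0.4063, k = 2.461; principal scales a = 2.461, b = 0.4063.
sin(ω/2) = (a − b)/(a + b) = 2.055/2.868 = 0.7167, so ω = 2 arcsin(0.7167) ≈ 91.6°.

91.6°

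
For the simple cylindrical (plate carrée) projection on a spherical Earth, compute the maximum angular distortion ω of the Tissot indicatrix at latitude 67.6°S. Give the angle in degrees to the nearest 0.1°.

53.3°

Plate carrée maps x = Rλ, y = Rφ. The meridian scale is h = 1 and the parallel scale is k = 1/cos φ = sec φ.
At 67.6°: h = 1.000, k = 2.624; principal scales a = 2.624, b = 1.000.
sin(ω/2) = (a − b)/(a + b) = 1.624/3.624 = 0.4482, so ω = 2 arcsin(0.4482) ≈ 53.3°.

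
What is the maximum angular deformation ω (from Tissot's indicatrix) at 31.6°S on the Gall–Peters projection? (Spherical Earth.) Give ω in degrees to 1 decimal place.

The Gall–Peters projection is cylindrical equal-area with φ₀ = 45°. A cylindrical equal-area projection with standard parallel φ₀ has meridian scale h = cos φ / cos φ₀ and parallel scale k = cos φ₀ / cos φ (so areas are preserved, h·k = 1).
At 31.6°: h = 1.205, k = 0.8302; principal scales a = 1.205, b = 0.8302.
sin(ω/2) = (a − b)/(a + b) = 0.3743/2.035 = 0.1840, so ω = 2 arcsin(0.1840) ≈ 21.2°.

21.2°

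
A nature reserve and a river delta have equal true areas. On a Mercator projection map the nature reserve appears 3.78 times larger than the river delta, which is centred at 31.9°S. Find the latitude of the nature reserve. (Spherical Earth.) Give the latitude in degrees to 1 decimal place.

For equal true areas on Mercator, apparent areas scale as sec²φ, so the ratio is cos²φ₂ / cos²φ₁.
cos²φ₂ / cos²φ₁ = 3.78  ⇒  cos φ₁ = cos 31.9° / √3.78 = 0.8490/1.944 = 0.4367.
φ₁ = arccos(0.4367) ≈ 64.1°.

64.1°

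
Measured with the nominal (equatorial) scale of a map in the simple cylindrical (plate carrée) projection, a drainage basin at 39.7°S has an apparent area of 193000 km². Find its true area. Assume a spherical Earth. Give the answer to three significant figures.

148000 km²

Plate carrée maps x = Rλ, y = Rφ. The meridian scale is h = 1 and the parallel scale is k = 1/cos φ = sec φ.
Areal scale = h·k = 1 × sec φ; at 39.7°, h = 1.000, k = 1.300, so h·k = 1.300.
True area = apparent / (areal scale) = 193000 / 1.300 ≈ 148000 km².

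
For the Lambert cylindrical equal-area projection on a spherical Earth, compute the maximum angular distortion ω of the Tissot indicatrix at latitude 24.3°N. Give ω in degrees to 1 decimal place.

10.6°

The Lambert cylindrical equal-area projection is the cylindrical equal-area projection with its standard parallel at the equator (φ₀ = 0). For cylindrical equal-area with standard parallel φ₀, h = cos φ / cos φ₀ and k = cos φ₀ / cos φ, so h·k = 1.
At 24.3°: h = 0.9114, k = 1.097; principal scales a = 1.097, b = 0.9114.
sin(ω/2) = (a − b)/(a + b) = 0.1858/2.009 = 0.09250, so ω = 2 arcsin(0.09250) ≈ 10.6°.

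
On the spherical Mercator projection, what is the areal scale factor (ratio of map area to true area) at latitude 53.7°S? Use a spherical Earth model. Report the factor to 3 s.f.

For Mercator, h = k = sec φ (a conformal cylindrical projection has a single point scale, 1/cos φ).
Areal scale = k² = sec²φ = 1/cos²(53.7°) = 1/0.5920² = 2.853.

2.85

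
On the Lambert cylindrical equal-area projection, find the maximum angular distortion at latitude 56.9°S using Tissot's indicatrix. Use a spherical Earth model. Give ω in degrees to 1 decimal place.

The Lambert cylindrical equal-area projection is the cylindrical equal-area projection with its standard parallel at the equator (φ₀ = 0). Cylindrical equal-area (φ₀ = 0°): h = cos φ / cos 0° along meridians, k = cos 0° / cos φ along parallels; h·k = 1.
At 56.9°: h = 0.5461, k = 1.831; principal scales a = 1.831, b = 0.5461.
sin(ω/2) = (a − b)/(a + b) = 1.285/2.377 = 0.5406, so ω = 2 arcsin(0.5406) ≈ 65.4°.

65.4°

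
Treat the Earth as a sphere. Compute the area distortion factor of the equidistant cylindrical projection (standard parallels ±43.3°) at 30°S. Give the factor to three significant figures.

0.840

The equidistant cylindrical projection with φ₀ = 43.3° has h = 1 (meridians true) and k = cos φ₀ / cos φ along parallels.
Areal scale = h·k = 1 × cos φ₀ / cos φ; at 30°, h = 1.000, k = 0.8404, so h·k = 0.8404.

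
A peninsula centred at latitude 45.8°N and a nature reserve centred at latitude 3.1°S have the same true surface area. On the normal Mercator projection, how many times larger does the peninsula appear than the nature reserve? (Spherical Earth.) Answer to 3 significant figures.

Mercator is conformal with k = sec φ, so areal scale = k² = sec²φ.
At 45.8°: sec²(45.8°) = 1/0.6972² = 2.057.
At 3.1°: sec²(3.1°) = 1/0.9985² = 1.003.
Ratio = 2.057/1.003 = cos²(3.1°)/cos²(45.8°) ≈ 2.05.

2.05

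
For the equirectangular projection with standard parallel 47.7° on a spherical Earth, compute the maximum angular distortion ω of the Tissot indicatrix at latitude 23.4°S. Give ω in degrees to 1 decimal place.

17.7°

With standard parallel φ₀ = 47.7°, the equirectangular projection gives x = Rλ cos φ₀, y = Rφ, so h = 1 and k = cos 47.7° / cos φ.
At 23.4°: h = 1.000, k = 0.7333; principal scales a = 1.000, b = 0.7333.
sin(ω/2) = (a − b)/(a + b) = 0.2667/1.733 = 0.1539, so ω = 2 arcsin(0.1539) ≈ 17.7°.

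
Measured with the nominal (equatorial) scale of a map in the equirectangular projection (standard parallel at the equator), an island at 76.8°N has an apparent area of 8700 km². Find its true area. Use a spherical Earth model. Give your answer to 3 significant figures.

Plate carrée maps x = Rλ, y = Rφ. The meridian scale is h = 1 and the parallel scale is k = 1/cos φ = sec φ.
Areal scale = h·k = 1 × sec φ; at 76.8°, h = 1.000, k = 4.379, so h·k = 4.379.
True area = apparent / (areal scale) = 8700 / 4.379 ≈ 1990 km².

1990 km²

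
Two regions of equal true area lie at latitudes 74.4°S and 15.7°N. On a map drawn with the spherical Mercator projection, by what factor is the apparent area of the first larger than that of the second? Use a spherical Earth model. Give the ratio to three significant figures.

12.8

Mercator areal scale is sec²φ.
At 74.4°: sec²(74.4°) = 1/0.2689² = 13.83.
At 15.7°: sec²(15.7°) = 1/0.9627² = 1.079.
Ratio = 13.83/1.079 = cos²(15.7°)/cos²(74.4°) ≈ 12.8.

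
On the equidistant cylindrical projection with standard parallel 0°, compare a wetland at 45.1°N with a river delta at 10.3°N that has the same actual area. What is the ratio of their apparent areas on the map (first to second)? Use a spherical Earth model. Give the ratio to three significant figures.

1.39

Plate carrée maps x = Rλ, y = Rφ. The meridian scale is h = 1 and the parallel scale is k = 1/cos φ = sec φ.
Areal scale at 45.1°: h·k = 1.000 × 1.417 = 1.417.
Areal scale at 10.3°: h·k = 1.000 × 1.016 = 1.016.
Ratio = 1.417/1.016 ≈ 1.39.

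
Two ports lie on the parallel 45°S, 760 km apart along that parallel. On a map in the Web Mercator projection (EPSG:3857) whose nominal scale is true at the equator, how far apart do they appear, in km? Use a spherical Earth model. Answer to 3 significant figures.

1070 km

The Mercator projection is conformal; its linear scale factor is the same in every direction and equals sec φ = 1/cos φ.
Along the parallel, k = sec 45° = 1/0.7071 = 1.414.
Map distance = 760 × 1.414 ≈ 1070 km.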